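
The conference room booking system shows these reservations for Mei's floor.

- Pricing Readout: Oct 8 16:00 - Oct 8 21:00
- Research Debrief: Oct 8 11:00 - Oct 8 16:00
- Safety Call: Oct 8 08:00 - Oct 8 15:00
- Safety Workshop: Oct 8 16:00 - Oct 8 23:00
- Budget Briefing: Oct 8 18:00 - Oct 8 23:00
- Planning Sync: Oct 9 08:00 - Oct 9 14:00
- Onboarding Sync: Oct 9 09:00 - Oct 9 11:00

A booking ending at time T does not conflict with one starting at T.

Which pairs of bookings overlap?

Sorted by start: Safety Call, Research Debrief, Pricing Readout, Safety Workshop, Budget Briefing, Planning Sync, Onboarding Sync.
Research Debrief starts before Safety Call ends → Safety Call and Research Debrief overlap.
Pricing Readout starts after Safety Call ends — done with Safety Call.
Pricing Readout starts exactly when Research Debrief ends (back-to-back, no overlap) — done with Research Debrief.
Safety Workshop starts before Pricing Readout ends → Pricing Readout and Safety Workshop overlap.
Budget Briefing starts before Pricing Readout ends → Pricing Readout and Budget Briefing overlap.
Planning Sync starts after Pricing Readout ends — done with Pricing Readout.
Budget Briefing starts before Safety Workshop ends → Safety Workshop and Budget Briefing overlap.
Planning Sync starts after Safety Workshop ends — done with Safety Workshop.
Planning Sync starts after Budget Briefing ends — done with Budget Briefing.
Onboarding Sync starts before Planning Sync ends → Planning Sync and Onboarding Sync overlap.

Budget Briefing & Pricing Readout, Budget Briefing & Safety Workshop, Onboarding Sync & Planning Sync, Pricing Readout & Safety Workshop, Research Debrief & Safety Call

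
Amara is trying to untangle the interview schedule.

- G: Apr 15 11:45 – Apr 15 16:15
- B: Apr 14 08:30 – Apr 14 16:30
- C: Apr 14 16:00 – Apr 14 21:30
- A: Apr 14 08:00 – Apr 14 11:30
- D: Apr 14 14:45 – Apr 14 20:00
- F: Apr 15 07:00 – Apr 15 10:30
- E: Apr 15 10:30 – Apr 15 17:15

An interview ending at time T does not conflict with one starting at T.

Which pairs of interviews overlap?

A & B, B & C, B & D, C & D, E & G

Sorted by start: A, B, D, C, F, E, G.
B starts before A ends → A and B overlap.
D starts after A ends, so A has no further overlaps.
D starts before B ends → B and D overlap.
C starts before B ends → B and C overlap.
F starts after B ends, so B has no further overlaps.
C starts before D ends → D and C overlap.
F starts after D ends, so D has no further overlaps.
F starts after C ends, so C has no further overlaps.
E starts exactly when F ends (back-to-back, no overlap), so F has no further overlaps.
G starts before E ends → E and G overlap.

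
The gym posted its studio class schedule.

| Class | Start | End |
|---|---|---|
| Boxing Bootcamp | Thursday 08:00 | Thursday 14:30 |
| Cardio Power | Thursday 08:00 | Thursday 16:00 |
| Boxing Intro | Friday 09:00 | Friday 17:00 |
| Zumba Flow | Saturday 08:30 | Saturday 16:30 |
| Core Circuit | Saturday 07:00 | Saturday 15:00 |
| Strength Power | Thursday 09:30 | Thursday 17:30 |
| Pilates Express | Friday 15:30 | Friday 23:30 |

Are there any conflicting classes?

Yes

Two intervals overlap when each starts before the other ends.
Sorted by start: Cardio Power, Boxing Bootcamp, Strength Power, Boxing Intro, Pilates Express, Core Circuit, Zumba Flow.
Boxing Bootcamp starts before Cardio Power ends → Cardio Power and Boxing Bootcamp overlap.
That's a conflict, so the schedule is not conflict-free.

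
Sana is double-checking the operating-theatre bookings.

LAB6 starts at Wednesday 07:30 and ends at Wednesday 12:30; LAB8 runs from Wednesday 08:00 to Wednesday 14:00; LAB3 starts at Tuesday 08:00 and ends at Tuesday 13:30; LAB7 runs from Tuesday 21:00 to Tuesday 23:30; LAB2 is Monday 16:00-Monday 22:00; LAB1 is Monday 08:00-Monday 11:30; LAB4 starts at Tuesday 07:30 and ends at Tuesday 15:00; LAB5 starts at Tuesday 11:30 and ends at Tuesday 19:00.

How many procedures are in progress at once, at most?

Sort all start/end points and keep a running count:
Monday 08:00 start LAB1 → 1
Monday 11:30 end LAB1 → 0
Monday 16:00 start LAB2 → 1
Monday 22:00 end LAB2 → 0
Tuesday 07:30 start LAB4 → 1
Tuesday 08:00 start LAB3 → 2
Tuesday 11:30 start LAB5 → 3
Tuesday 13:30 end LAB3 → 2
Tuesday 15:00 end LAB4 → 1
Tuesday 19:00 end LAB5 → 0
Tuesday 21:00 start LAB7 → 1
Tuesday 23:30 end LAB7 → 0
Wednesday 07:30 start LAB6 → 1
Wednesday 08:00 start LAB8 → 2
Wednesday 12:30 end LAB6 → 1
Wednesday 14:00 end LAB8 → 0
Peak is 3, at Tuesday 11:30 (LAB3, LAB4, LAB5).

3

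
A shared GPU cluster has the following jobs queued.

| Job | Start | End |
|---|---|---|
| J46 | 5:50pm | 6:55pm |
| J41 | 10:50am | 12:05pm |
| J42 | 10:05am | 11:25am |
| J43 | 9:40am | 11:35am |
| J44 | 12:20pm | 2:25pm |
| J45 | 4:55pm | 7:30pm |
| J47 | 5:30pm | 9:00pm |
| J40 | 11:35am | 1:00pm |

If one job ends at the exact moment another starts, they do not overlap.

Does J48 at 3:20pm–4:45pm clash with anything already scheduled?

No — it doesn't clash with anything

J43: ends 11:35am at or before J48 starts 3:20pm → clear.
J42: ends 11:25am at or before J48 starts 3:20pm → clear.
J41: ends 12:05pm at or before J48 starts 3:20pm → clear.
J40: ends 1:00pm at or before J48 starts 3:20pm → clear.
J44: ends 2:25pm at or before J48 starts 3:20pm → clear.
J45: starts 4:55pm at or after J48 ends 4:45pm → clear.
J47: starts 5:30pm at or after J48 ends 4:45pm → clear.
J46: starts 5:50pm at or after J48 ends 4:45pm → clear.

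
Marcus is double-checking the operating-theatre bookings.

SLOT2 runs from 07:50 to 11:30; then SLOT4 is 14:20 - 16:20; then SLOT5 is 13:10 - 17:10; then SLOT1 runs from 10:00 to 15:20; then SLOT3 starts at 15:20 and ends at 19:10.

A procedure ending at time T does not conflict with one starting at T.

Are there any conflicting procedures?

Sorted by start: SLOT2, SLOT1, SLOT5, SLOT4, SLOT3.
SLOT1 starts before SLOT2 ends → SLOT2 and SLOT1 overlap.
That's a conflict, so the schedule is not conflict-free.

Yes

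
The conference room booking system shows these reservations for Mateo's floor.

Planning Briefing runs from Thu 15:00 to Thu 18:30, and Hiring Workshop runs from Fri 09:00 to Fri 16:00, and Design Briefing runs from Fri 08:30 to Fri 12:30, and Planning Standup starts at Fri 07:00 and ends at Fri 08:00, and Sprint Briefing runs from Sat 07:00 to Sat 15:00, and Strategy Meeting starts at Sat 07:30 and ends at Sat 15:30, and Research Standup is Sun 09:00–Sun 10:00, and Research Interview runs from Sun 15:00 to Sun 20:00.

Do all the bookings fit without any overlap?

No

Two intervals overlap when each starts before the other ends.
Sorted by start: Planning Briefing, Planning Standup, Design Briefing, Hiring Workshop, Sprint Briefing, Strategy Meeting, Research Standup, Research Interview.
Planning Standup starts after Planning Briefing ends; Planning Briefing is clear from here.
Design Briefing starts after Planning Standup ends; Planning Standup is clear from here.
Hiring Workshop starts before Design Briefing ends → Design Briefing and Hiring Workshop overlap.
That's a conflict, so the schedule is not conflict-free.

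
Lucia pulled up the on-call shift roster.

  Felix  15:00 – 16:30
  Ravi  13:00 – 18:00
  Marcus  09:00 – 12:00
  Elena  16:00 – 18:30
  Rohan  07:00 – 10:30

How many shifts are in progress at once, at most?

Walk through starts and ends in time order (an end at T is processed before a start at T):
07:00 start Rohan → 1
09:00 start Marcus → 2
10:30 end Rohan → 1
12:00 end Marcus → 0
13:00 start Ravi → 1
15:00 start Felix → 2
16:00 start Elena → 3
16:30 end Felix → 2
18:00 end Ravi → 1
18:30 end Elena → 0
Peak is 3, at 16:00 (Elena, Felix, Ravi).

3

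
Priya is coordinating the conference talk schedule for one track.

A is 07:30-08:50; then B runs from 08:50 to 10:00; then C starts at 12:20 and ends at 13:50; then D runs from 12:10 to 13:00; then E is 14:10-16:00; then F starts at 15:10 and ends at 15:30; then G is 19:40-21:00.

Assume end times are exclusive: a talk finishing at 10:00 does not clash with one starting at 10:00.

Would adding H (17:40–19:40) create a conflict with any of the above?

A: ends 08:50 at or before H starts 17:40 → clear.
B: ends 10:00 at or before H starts 17:40 → clear.
D: ends 13:00 at or before H starts 17:40 → clear.
C: ends 13:50 at or before H starts 17:40 → clear.
E: ends 16:00 at or before H starts 17:40 → clear.
F: ends 15:30 at or before H starts 17:40 → clear.
G: starts 19:40 at or after H ends 19:40 → clear.

No — it doesn't clash with anything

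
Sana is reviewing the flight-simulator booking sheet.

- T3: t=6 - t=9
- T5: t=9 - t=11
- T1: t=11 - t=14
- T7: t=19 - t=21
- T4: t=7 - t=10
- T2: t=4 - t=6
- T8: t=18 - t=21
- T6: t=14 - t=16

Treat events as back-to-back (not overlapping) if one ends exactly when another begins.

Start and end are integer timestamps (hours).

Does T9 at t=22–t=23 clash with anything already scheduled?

T2: ends t=6 at or before T9 starts t=22 → clear.
T3: ends t=9 at or before T9 starts t=22 → clear.
T4: ends t=10 at or before T9 starts t=22 → clear.
T5: ends t=11 at or before T9 starts t=22 → clear.
T1: ends t=14 at or before T9 starts t=22 → clear.
T6: ends t=16 at or before T9 starts t=22 → clear.
T8: ends t=21 at or before T9 starts t=22 → clear.
T7: ends t=21 at or before T9 starts t=22 → clear.

No — it doesn't clash with anything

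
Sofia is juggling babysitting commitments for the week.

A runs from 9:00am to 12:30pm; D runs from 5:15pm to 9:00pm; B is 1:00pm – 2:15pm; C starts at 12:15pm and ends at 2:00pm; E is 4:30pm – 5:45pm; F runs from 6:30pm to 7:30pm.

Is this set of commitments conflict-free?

No

Sorted by start: A, C, B, E, D, F.
C starts before A ends → A and C overlap.
That's a conflict, so the schedule is not conflict-free.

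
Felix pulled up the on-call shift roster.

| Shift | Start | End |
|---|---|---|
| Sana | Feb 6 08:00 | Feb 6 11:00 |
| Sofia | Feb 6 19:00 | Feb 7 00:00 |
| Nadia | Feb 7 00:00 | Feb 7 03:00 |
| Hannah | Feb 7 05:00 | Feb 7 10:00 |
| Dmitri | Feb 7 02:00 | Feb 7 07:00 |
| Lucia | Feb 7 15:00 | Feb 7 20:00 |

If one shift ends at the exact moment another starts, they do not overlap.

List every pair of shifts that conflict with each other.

Dmitri & Hannah, Dmitri & Nadia

Two intervals overlap when each starts before the other ends.
Sorted by start: Sana, Sofia, Nadia, Dmitri, Hannah, Lucia.
Sofia starts after Sana ends, so nothing later overlaps Sana either.
Nadia starts exactly when Sofia ends (back-to-back, no overlap), so nothing later overlaps Sofia either.
Dmitri starts before Nadia ends → Nadia and Dmitri overlap.
Hannah starts after Nadia ends, so nothing later overlaps Nadia either.
Hannah starts before Dmitri ends → Dmitri and Hannah overlap.
Lucia starts after Dmitri ends.
Lucia starts after Hannah ends.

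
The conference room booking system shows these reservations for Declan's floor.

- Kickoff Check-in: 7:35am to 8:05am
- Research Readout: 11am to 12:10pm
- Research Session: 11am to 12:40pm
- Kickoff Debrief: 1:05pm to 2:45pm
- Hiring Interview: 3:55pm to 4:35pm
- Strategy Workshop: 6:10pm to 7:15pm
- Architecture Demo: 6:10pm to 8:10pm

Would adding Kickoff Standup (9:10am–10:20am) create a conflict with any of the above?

Kickoff Check-in: ends 8:05am at or before Kickoff Standup starts 9:10am → clear.
Research Readout: starts 11am at or after Kickoff Standup ends 10:20am → clear.
Research Session: starts 11am at or after Kickoff Standup ends 10:20am → clear.
Kickoff Debrief: starts 1:05pm at or after Kickoff Standup ends 10:20am → clear.
Hiring Interview: starts 3:55pm at or after Kickoff Standup ends 10:20am → clear.
Strategy Workshop: starts 6:10pm at or after Kickoff Standup ends 10:20am → clear.
Architecture Demo: starts 6:10pm at or after Kickoff Standup ends 10:20am → clear.

No — it doesn't clash with anything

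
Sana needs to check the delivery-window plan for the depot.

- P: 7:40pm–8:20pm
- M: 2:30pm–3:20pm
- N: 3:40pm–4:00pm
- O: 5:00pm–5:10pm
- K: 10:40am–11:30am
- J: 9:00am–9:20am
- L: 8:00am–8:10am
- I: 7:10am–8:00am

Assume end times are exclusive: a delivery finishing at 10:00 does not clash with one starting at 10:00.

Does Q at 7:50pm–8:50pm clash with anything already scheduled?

I: ends 8:00am at or before Q starts 7:50pm → clear.
L: ends 8:10am at or before Q starts 7:50pm → clear.
J: ends 9:20am at or before Q starts 7:50pm → clear.
K: ends 11:30am at or before Q starts 7:50pm → clear.
M: ends 3:20pm at or before Q starts 7:50pm → clear.
N: ends 4:00pm at or before Q starts 7:50pm → clear.
O: ends 5:10pm at or before Q starts 7:50pm → clear.
P: starts 7:40pm before Q ends 8:50pm, and ends 8:20pm after Q starts 7:50pm → overlap.
Q overlaps P.

Yes — it overlaps P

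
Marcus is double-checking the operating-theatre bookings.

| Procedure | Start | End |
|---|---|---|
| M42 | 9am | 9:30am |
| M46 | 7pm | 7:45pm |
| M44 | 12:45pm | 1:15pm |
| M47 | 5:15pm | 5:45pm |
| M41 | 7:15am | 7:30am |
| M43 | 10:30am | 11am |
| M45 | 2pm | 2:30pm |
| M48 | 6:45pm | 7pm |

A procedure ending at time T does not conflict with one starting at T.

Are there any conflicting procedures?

Sorted by start: M41, M42, M43, M44, M45, M47, M48, M46.
M42 starts after M41 ends, so M41 has no further overlaps.
M43 starts after M42 ends, so M42 has no further overlaps.
M44 starts after M43 ends, so M43 has no further overlaps.
M45 starts after M44 ends, so M44 has no further overlaps.
M47 starts after M45 ends, so M45 has no further overlaps.
M48 starts after M47 ends, so M47 has no further overlaps.
M46 starts exactly when M48 ends (back-to-back, no overlap).
Every pair is clear; the schedule has no overlaps.

No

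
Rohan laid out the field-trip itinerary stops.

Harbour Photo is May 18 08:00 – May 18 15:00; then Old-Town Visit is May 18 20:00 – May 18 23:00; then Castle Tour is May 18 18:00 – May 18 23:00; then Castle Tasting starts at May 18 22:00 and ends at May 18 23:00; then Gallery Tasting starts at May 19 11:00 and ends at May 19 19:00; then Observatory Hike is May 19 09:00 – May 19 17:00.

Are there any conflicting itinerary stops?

Yes

Sorted by start: Harbour Photo, Castle Tour, Old-Town Visit, Castle Tasting, Observatory Hike, Gallery Tasting.
Castle Tour starts after Harbour Photo ends — done with Harbour Photo.
Old-Town Visit starts before Castle Tour ends → Castle Tour and Old-Town Visit overlap.
That's a conflict, so the schedule is not conflict-free.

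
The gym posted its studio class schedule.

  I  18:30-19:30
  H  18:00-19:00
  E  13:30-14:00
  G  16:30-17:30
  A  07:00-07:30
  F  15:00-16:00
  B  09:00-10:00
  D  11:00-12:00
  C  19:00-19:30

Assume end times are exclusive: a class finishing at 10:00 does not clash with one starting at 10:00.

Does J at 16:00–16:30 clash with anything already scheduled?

No — it doesn't clash with anything

A: ends 07:30 at or before J starts 16:00 → clear.
B: ends 10:00 at or before J starts 16:00 → clear.
D: ends 12:00 at or before J starts 16:00 → clear.
E: ends 14:00 at or before J starts 16:00 → clear.
F: ends 16:00 at or before J starts 16:00 → clear.
G: starts 16:30 at or after J ends 16:30 → clear.
H: starts 18:00 at or after J ends 16:30 → clear.
I: starts 18:30 at or after J ends 16:30 → clear.
C: starts 19:00 at or after J ends 16:30 → clear.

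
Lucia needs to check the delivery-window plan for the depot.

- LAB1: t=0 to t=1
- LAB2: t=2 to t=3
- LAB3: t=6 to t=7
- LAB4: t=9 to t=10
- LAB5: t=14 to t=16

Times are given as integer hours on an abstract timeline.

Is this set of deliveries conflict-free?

Yes

Check each pair: they overlap iff neither finishes before the other starts.
Sorted by start: LAB1, LAB2, LAB3, LAB4, LAB5.
LAB2 starts after LAB1 ends; LAB1 is clear from here.
LAB3 starts after LAB2 ends; LAB2 is clear from here.
LAB4 starts after LAB3 ends; LAB3 is clear from here.
LAB5 starts after LAB4 ends.
Every pair is clear; the schedule has no overlaps.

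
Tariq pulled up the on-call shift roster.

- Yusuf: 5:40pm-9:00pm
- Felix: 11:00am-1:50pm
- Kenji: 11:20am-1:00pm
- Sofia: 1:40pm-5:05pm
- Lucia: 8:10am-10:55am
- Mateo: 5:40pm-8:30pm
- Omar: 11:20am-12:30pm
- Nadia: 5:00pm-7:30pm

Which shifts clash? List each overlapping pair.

Sorted by start: Lucia, Felix, Omar, Kenji, Sofia, Nadia, Mateo, Yusuf.
Felix starts after Lucia ends — done with Lucia.
Omar starts before Felix ends → Felix and Omar overlap.
Kenji starts before Felix ends → Felix and Kenji overlap.
Sofia starts before Felix ends → Felix and Sofia overlap.
Nadia starts after Felix ends — done with Felix.
Kenji starts before Omar ends → Omar and Kenji overlap.
Sofia starts after Omar ends — done with Omar.
Sofia starts after Kenji ends — done with Kenji.
Nadia starts before Sofia ends → Sofia and Nadia overlap.
Mateo starts after Sofia ends — done with Sofia.
Mateo starts before Nadia ends → Nadia and Mateo overlap.
Yusuf starts before Nadia ends → Nadia and Yusuf overlap.
Yusuf starts before Mateo ends → Mateo and Yusuf overlap.

Felix & Kenji, Felix & Omar, Felix & Sofia, Kenji & Omar, Mateo & Nadia, Mateo & Yusuf, Nadia & Sofia, Nadia & Yusuf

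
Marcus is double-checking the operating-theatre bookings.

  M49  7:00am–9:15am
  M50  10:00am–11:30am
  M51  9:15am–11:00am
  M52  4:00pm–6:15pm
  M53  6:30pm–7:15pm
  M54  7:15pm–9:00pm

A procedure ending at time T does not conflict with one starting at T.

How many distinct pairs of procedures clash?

Sorted by start: M49, M51, M50, M52, M53, M54.
M51 starts exactly when M49 ends (back-to-back, no overlap), so nothing later overlaps M49 either.
M50 starts before M51 ends → M51 and M50 overlap.
M52 starts after M51 ends, so nothing later overlaps M51 either.
M52 starts after M50 ends, so nothing later overlaps M50 either.
M53 starts after M52 ends, so nothing later overlaps M52 either.
M54 starts exactly when M53 ends (back-to-back, no overlap).
Overlapping pairs: M50 & M51 — 1 in total.

1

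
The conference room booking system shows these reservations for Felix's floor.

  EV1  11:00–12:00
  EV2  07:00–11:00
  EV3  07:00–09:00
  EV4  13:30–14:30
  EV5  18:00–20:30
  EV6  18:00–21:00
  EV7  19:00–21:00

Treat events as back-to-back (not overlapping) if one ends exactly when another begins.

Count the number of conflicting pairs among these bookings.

Sorted by start: EV2, EV3, EV1, EV4, EV5, EV6, EV7.
EV3 starts before EV2 ends → EV2 and EV3 overlap.
EV1 starts exactly when EV2 ends (back-to-back, no overlap), so EV2 has no further overlaps.
EV1 starts after EV3 ends, so EV3 has no further overlaps.
EV4 starts after EV1 ends, so EV1 has no further overlaps.
EV5 starts after EV4 ends, so EV4 has no further overlaps.
EV6 starts before EV5 ends → EV5 and EV6 overlap.
EV7 starts before EV5 ends → EV5 and EV7 overlap.
EV7 starts before EV6 ends → EV6 and EV7 overlap.
Overlapping pairs: EV2 & EV3, EV5 & EV6, EV5 & EV7, EV6 & EV7 — 4 in total.

4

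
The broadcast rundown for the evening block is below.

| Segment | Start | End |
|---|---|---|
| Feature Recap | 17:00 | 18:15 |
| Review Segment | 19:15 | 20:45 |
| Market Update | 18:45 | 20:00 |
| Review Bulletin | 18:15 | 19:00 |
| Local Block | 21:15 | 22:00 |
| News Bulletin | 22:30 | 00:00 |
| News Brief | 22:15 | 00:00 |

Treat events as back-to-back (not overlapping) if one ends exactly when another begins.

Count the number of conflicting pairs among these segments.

3

Two intervals overlap when each starts before the other ends.
Sorted by start: Feature Recap, Review Bulletin, Market Update, Review Segment, Local Block, News Brief, News Bulletin.
Review Bulletin starts exactly when Feature Recap ends (back-to-back, no overlap) — done with Feature Recap.
Market Update starts before Review Bulletin ends → Review Bulletin and Market Update overlap.
Review Segment starts after Review Bulletin ends — done with Review Bulletin.
Review Segment starts before Market Update ends → Market Update and Review Segment overlap.
Local Block starts after Market Update ends — done with Market Update.
Local Block starts after Review Segment ends — done with Review Segment.
News Brief starts after Local Block ends — done with Local Block.
News Bulletin starts before News Brief ends → News Brief and News Bulletin overlap.
Overlapping pairs: Market Update & Review Bulletin, Market Update & Review Segment, News Brief & News Bulletin — 3 in total.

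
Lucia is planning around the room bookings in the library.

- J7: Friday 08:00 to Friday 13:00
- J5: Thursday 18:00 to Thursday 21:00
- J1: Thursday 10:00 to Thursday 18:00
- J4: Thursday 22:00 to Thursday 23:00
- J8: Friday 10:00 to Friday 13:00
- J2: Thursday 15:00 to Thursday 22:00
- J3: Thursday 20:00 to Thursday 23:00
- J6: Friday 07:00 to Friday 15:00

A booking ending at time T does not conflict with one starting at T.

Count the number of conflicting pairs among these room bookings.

Sorted by start: J1, J2, J5, J3, J4, J6, J7, J8.
J2 starts before J1 ends → J1 and J2 overlap.
J5 starts exactly when J1 ends (back-to-back, no overlap), so J1 has no further overlaps.
J5 starts before J2 ends → J2 and J5 overlap.
J3 starts before J2 ends → J2 and J3 overlap.
J4 starts exactly when J2 ends (back-to-back, no overlap), so J2 has no further overlaps.
J3 starts before J5 ends → J5 and J3 overlap.
J4 starts after J5 ends, so J5 has no further overlaps.
J4 starts before J3 ends → J3 and J4 overlap.
J6 starts after J3 ends, so J3 has no further overlaps.
J6 starts after J4 ends, so J4 has no further overlaps.
J7 starts before J6 ends → J6 and J7 overlap.
J8 starts before J6 ends → J6 and J8 overlap.
J8 starts before J7 ends → J7 and J8 overlap.
Overlapping pairs: J1 & J2, J2 & J3, J2 & J5, J3 & J4, J3 & J5, J6 & J7, J6 & J8, J7 & J8 — 8 in total.

8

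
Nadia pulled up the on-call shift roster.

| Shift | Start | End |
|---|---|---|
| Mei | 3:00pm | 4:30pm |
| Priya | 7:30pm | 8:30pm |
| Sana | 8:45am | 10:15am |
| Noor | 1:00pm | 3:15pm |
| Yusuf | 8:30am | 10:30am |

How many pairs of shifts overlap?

2

Sorted by start: Yusuf, Sana, Noor, Mei, Priya.
Sana starts before Yusuf ends → Yusuf and Sana overlap.
Noor starts after Yusuf ends, so nothing later overlaps Yusuf either.
Noor starts after Sana ends, so nothing later overlaps Sana either.
Mei starts before Noor ends → Noor and Mei overlap.
Priya starts after Noor ends.
Priya starts after Mei ends.
Overlapping pairs: Mei & Noor, Sana & Yusuf — 2 in total.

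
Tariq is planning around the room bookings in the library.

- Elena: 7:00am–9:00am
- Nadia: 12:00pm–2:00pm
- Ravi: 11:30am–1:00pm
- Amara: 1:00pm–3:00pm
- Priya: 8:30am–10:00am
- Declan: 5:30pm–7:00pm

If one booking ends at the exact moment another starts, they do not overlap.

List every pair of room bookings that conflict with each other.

Sorted by start: Elena, Priya, Ravi, Nadia, Amara, Declan.
Priya starts before Elena ends → Elena and Priya overlap.
Ravi starts after Elena ends, so nothing later overlaps Elena either.
Ravi starts after Priya ends, so nothing later overlaps Priya either.
Nadia starts before Ravi ends → Ravi and Nadia overlap.
Amara starts exactly when Ravi ends (back-to-back, no overlap), so nothing later overlaps Ravi either.
Amara starts before Nadia ends → Nadia and Amara overlap.
Declan starts after Nadia ends.
Declan starts after Amara ends.

Amara & Nadia, Elena & Priya, Nadia & Ravi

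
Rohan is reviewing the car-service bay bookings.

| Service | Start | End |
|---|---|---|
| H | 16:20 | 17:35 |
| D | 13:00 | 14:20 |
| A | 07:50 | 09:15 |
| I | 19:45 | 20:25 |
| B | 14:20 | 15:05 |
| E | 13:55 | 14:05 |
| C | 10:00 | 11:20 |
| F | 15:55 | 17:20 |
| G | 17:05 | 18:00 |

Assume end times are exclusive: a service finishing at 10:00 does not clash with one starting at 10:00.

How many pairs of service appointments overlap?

4

Two intervals overlap when each starts before the other ends.
Sorted by start: A, C, D, E, B, F, H, G, I.
C starts after A ends; A is clear from here.
D starts after C ends; C is clear from here.
E starts before D ends → D and E overlap.
B starts exactly when D ends (back-to-back, no overlap); D is clear from here.
B starts after E ends; E is clear from here.
F starts after B ends; B is clear from here.
H starts before F ends → F and H overlap.
G starts before F ends → F and G overlap.
I starts after F ends.
G starts before H ends → H and G overlap.
I starts after H ends.
I starts after G ends.
Overlapping pairs: D & E, F & G, F & H, G & H — 4 in total.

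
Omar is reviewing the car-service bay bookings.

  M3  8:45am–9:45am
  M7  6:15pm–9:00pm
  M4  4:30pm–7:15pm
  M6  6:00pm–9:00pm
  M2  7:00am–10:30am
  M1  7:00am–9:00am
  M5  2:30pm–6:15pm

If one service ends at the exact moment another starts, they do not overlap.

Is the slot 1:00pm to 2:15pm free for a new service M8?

M1: ends 9:00am at or before M8 starts 1:00pm → clear.
M2: ends 10:30am at or before M8 starts 1:00pm → clear.
M3: ends 9:45am at or before M8 starts 1:00pm → clear.
M5: starts 2:30pm at or after M8 ends 2:15pm → clear.
M4: starts 4:30pm at or after M8 ends 2:15pm → clear.
M6: starts 6:00pm at or after M8 ends 2:15pm → clear.
M7: starts 6:15pm at or after M8 ends 2:15pm → clear.

Yes — the slot is free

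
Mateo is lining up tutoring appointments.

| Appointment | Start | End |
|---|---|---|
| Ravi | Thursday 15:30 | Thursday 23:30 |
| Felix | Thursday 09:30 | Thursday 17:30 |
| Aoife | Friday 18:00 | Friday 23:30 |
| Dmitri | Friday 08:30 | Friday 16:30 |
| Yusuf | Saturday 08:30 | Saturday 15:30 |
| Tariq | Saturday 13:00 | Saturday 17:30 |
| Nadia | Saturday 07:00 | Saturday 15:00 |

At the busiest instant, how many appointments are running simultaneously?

Walk through starts and ends in time order (an end at T is processed before a start at T):
Thursday 09:30 start Felix → 1
Thursday 15:30 start Ravi → 2
Thursday 17:30 end Felix → 1
Thursday 23:30 end Ravi → 0
Friday 08:30 start Dmitri → 1
Friday 16:30 end Dmitri → 0
Friday 18:00 start Aoife → 1
Friday 23:30 end Aoife → 0
Saturday 07:00 start Nadia → 1
Saturday 08:30 start Yusuf → 2
Saturday 13:00 start Tariq → 3
Saturday 15:00 end Nadia → 2
Saturday 15:30 end Yusuf → 1
Saturday 17:30 end Tariq → 0
Peak is 3, at Saturday 13:00 (Nadia, Tariq, Yusuf).

3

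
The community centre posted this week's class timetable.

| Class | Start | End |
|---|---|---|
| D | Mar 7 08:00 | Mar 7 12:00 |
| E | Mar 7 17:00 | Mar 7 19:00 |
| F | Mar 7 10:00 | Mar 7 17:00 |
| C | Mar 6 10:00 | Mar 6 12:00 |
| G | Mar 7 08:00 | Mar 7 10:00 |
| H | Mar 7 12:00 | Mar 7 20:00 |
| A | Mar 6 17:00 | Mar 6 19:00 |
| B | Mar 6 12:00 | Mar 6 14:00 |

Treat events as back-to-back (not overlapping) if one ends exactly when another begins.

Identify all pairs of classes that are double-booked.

Sorted by start: C, B, A, D, G, F, H, E.
B starts exactly when C ends (back-to-back, no overlap), so nothing later overlaps C either.
A starts after B ends, so nothing later overlaps B either.
D starts after A ends, so nothing later overlaps A either.
G starts before D ends → D and G overlap.
F starts before D ends → D and F overlap.
H starts exactly when D ends (back-to-back, no overlap), so nothing later overlaps D either.
F starts exactly when G ends (back-to-back, no overlap), so nothing later overlaps G either.
H starts before F ends → F and H overlap.
E starts exactly when F ends (back-to-back, no overlap).
E starts before H ends → H and E overlap.

D & F, D & G, E & H, F & H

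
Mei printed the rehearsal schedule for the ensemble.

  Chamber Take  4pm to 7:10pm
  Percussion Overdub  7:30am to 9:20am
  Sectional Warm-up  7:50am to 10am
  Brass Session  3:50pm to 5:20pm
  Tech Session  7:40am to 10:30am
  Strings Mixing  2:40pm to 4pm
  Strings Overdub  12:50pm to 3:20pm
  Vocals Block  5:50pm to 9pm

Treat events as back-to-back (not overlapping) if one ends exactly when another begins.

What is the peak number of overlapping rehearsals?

3

Sweep the timeline, counting +1 at each start and −1 at each end (ends before starts at a tie):
7:30am start Percussion Overdub → 1
7:40am start Tech Session → 2
7:50am start Sectional Warm-up → 3
9:20am end Percussion Overdub → 2
10am end Sectional Warm-up → 1
10:30am end Tech Session → 0
12:50pm start Strings Overdub → 1
2:40pm start Strings Mixing → 2
3:20pm end Strings Overdub → 1
3:50pm start Brass Session → 2
4pm end Strings Mixing → 1
4pm start Chamber Take → 2
5:20pm end Brass Session → 1
5:50pm start Vocals Block → 2
7:10pm end Chamber Take → 1
9pm end Vocals Block → 0
Peak is 3, at 7:50am (Percussion Overdub, Sectional Warm-up, Tech Session).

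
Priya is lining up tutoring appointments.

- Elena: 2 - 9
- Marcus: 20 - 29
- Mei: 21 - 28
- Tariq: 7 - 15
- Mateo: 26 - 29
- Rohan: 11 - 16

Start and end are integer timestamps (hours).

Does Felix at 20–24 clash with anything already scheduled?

Yes — it overlaps Marcus, Mei

Elena: ends 9 at or before Felix starts 20 → clear.
Tariq: ends 15 at or before Felix starts 20 → clear.
Rohan: ends 16 at or before Felix starts 20 → clear.
Marcus: starts 20 before Felix ends 24, and ends 29 after Felix starts 20 → overlap.
Mei: starts 21 before Felix ends 24, and ends 28 after Felix starts 20 → overlap.
Mateo: starts 26 at or after Felix ends 24 → clear.
Felix overlaps Mei, Marcus.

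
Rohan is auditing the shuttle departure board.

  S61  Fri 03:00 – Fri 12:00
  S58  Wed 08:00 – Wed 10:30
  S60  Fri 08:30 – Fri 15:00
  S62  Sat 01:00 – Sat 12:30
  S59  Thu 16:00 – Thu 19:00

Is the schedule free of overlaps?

No

Two intervals overlap when each starts before the other ends.
Sorted by start: S58, S59, S61, S60, S62.
S59 starts after S58 ends, so S58 has no further overlaps.
S61 starts after S59 ends, so S59 has no further overlaps.
S60 starts before S61 ends → S61 and S60 overlap.
That's a conflict, so the schedule is not conflict-free.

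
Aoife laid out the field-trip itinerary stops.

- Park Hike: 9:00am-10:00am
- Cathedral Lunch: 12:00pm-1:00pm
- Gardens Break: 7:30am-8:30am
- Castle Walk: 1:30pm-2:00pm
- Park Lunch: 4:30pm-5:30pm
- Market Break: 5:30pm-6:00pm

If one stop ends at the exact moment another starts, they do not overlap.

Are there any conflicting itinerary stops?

Sorted by start: Gardens Break, Park Hike, Cathedral Lunch, Castle Walk, Park Lunch, Market Break.
Park Hike starts after Gardens Break ends, so Gardens Break has no further overlaps.
Cathedral Lunch starts after Park Hike ends, so Park Hike has no further overlaps.
Castle Walk starts after Cathedral Lunch ends, so Cathedral Lunch has no further overlaps.
Park Lunch starts after Castle Walk ends, so Castle Walk has no further overlaps.
Market Break starts exactly when Park Lunch ends (back-to-back, no overlap).
Every pair is clear; the schedule has no overlaps.

No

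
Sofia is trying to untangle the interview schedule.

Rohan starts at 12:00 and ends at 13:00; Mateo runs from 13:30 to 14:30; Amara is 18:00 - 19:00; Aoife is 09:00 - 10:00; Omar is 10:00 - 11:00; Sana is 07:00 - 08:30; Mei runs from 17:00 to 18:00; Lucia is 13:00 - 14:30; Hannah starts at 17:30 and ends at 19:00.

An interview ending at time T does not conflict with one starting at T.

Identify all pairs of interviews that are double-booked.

Sorted by start: Sana, Aoife, Omar, Rohan, Lucia, Mateo, Mei, Hannah, Amara.
Aoife starts after Sana ends; Sana is clear from here.
Omar starts exactly when Aoife ends (back-to-back, no overlap); Aoife is clear from here.
Rohan starts after Omar ends; Omar is clear from here.
Lucia starts exactly when Rohan ends (back-to-back, no overlap); Rohan is clear from here.
Mateo starts before Lucia ends → Lucia and Mateo overlap.
Mei starts after Lucia ends; Lucia is clear from here.
Mei starts after Mateo ends; Mateo is clear from here.
Hannah starts before Mei ends → Mei and Hannah overlap.
Amara starts exactly when Mei ends (back-to-back, no overlap).
Amara starts before Hannah ends → Hannah and Amara overlap.

Amara & Hannah, Hannah & Mei, Lucia & Mateo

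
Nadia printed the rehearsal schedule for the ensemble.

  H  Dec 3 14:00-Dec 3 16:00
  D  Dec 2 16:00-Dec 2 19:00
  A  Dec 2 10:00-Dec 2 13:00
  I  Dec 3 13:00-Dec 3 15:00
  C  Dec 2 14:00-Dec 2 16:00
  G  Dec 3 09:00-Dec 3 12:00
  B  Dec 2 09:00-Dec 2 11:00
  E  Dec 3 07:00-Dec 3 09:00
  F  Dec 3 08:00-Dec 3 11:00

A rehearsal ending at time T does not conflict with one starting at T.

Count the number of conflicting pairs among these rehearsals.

Sorted by start: B, A, C, D, E, F, G, I, H.
A starts before B ends → B and A overlap.
C starts after B ends; B is clear from here.
C starts after A ends; A is clear from here.
D starts exactly when C ends (back-to-back, no overlap); C is clear from here.
E starts after D ends; D is clear from here.
F starts before E ends → E and F overlap.
G starts exactly when E ends (back-to-back, no overlap); E is clear from here.
G starts before F ends → F and G overlap.
I starts after F ends; F is clear from here.
I starts after G ends; G is clear from here.
H starts before I ends → I and H overlap.
Overlapping pairs: A & B, E & F, F & G, H & I — 4 in total.

4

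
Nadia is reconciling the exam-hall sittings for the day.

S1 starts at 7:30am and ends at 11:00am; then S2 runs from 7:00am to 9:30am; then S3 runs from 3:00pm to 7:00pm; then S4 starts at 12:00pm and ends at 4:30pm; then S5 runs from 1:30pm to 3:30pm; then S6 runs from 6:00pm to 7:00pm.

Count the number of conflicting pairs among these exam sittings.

5

Sorted by start: S2, S1, S4, S5, S3, S6.
S1 starts before S2 ends → S2 and S1 overlap.
S4 starts after S2 ends; S2 is clear from here.
S4 starts after S1 ends; S1 is clear from here.
S5 starts before S4 ends → S4 and S5 overlap.
S3 starts before S4 ends → S4 and S3 overlap.
S6 starts after S4 ends.
S3 starts before S5 ends → S5 and S3 overlap.
S6 starts after S5 ends.
S6 starts before S3 ends → S3 and S6 overlap.
Overlapping pairs: S1 & S2, S3 & S4, S3 & S5, S3 & S6, S4 & S5 — 5 in total.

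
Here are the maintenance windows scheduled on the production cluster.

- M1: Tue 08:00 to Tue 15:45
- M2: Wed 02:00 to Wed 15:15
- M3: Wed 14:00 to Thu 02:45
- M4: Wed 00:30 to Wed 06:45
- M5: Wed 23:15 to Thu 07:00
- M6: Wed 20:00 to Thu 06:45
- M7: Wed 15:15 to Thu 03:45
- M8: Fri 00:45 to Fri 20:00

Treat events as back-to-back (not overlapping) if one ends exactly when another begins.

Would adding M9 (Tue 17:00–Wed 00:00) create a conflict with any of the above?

No — it doesn't clash with anything

M1: ends Tue 15:45 at or before M9 starts Tue 17:00 → clear.
M4: starts Wed 00:30 at or after M9 ends Wed 00:00 → clear.
M2: starts Wed 02:00 at or after M9 ends Wed 00:00 → clear.
M3: starts Wed 14:00 at or after M9 ends Wed 00:00 → clear.
M7: starts Wed 15:15 at or after M9 ends Wed 00:00 → clear.
M6: starts Wed 20:00 at or after M9 ends Wed 00:00 → clear.
M5: starts Wed 23:15 at or after M9 ends Wed 00:00 → clear.
M8: starts Fri 00:45 at or after M9 ends Wed 00:00 → clear.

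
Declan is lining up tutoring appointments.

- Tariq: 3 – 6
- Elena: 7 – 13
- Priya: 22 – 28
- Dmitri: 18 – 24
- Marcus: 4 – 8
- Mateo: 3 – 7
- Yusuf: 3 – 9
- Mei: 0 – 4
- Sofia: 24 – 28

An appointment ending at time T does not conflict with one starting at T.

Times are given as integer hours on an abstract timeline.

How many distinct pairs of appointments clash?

13

Sorted by start: Mei, Yusuf, Tariq, Mateo, Marcus, Elena, Dmitri, Priya, Sofia.
Yusuf starts before Mei ends → Mei and Yusuf overlap.
Tariq starts before Mei ends → Mei and Tariq overlap.
Mateo starts before Mei ends → Mei and Mateo overlap.
Marcus starts exactly when Mei ends (back-to-back, no overlap); Mei is clear from here.
Tariq starts before Yusuf ends → Yusuf and Tariq overlap.
Mateo starts before Yusuf ends → Yusuf and Mateo overlap.
Marcus starts before Yusuf ends → Yusuf and Marcus overlap.
Elena starts before Yusuf ends → Yusuf and Elena overlap.
Dmitri starts after Yusuf ends; Yusuf is clear from here.
Mateo starts before Tariq ends → Tariq and Mateo overlap.
Marcus starts before Tariq ends → Tariq and Marcus overlap.
Elena starts after Tariq ends; Tariq is clear from here.
Marcus starts before Mateo ends → Mateo and Marcus overlap.
Elena starts exactly when Mateo ends (back-to-back, no overlap); Mateo is clear from here.
Elena starts before Marcus ends → Marcus and Elena overlap.
Dmitri starts after Marcus ends; Marcus is clear from here.
Dmitri starts after Elena ends; Elena is clear from here.
Priya starts before Dmitri ends → Dmitri and Priya overlap.
Sofia starts exactly when Dmitri ends (back-to-back, no overlap).
Sofia starts before Priya ends → Priya and Sofia overlap.
Overlapping pairs: Dmitri & Priya, Elena & Marcus, Elena & Yusuf, Marcus & Mateo, Marcus & Tariq, Marcus & Yusuf, Mateo & Mei, Mateo & Tariq, Mateo & Yusuf, Mei & Tariq, Mei & Yusuf, Priya & Sofia, Tariq & Yusuf — 13 in total.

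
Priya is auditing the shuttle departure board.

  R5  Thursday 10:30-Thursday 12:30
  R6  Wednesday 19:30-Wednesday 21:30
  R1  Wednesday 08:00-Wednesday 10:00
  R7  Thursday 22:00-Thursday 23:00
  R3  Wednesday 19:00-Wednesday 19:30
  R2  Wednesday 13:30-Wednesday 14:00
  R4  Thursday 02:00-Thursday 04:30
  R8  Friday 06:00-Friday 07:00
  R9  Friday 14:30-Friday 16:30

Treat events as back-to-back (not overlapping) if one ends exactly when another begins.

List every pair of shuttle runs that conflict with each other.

Sorted by start: R1, R2, R3, R6, R4, R5, R7, R8, R9.
R2 starts after R1 ends; R1 is clear from here.
R3 starts after R2 ends; R2 is clear from here.
R6 starts exactly when R3 ends (back-to-back, no overlap); R3 is clear from here.
R4 starts after R6 ends; R6 is clear from here.
R5 starts after R4 ends; R4 is clear from here.
R7 starts after R5 ends; R5 is clear from here.
R8 starts after R7 ends; R7 is clear from here.
R9 starts after R8 ends.

no conflicts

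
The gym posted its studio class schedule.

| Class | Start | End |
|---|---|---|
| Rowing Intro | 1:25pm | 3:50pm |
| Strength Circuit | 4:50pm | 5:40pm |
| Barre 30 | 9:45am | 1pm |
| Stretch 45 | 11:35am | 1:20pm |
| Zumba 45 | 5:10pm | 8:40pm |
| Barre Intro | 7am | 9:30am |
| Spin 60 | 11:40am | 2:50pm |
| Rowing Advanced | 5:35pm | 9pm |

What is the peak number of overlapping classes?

3

Sweep the timeline, counting +1 at each start and −1 at each end (ends before starts at a tie):
7am start Barre Intro → 1
9:30am end Barre Intro → 0
9:45am start Barre 30 → 1
11:35am start Stretch 45 → 2
11:40am start Spin 60 → 3
1pm end Barre 30 → 2
1:20pm end Stretch 45 → 1
1:25pm start Rowing Intro → 2
2:50pm end Spin 60 → 1
3:50pm end Rowing Intro → 0
4:50pm start Strength Circuit → 1
5:10pm start Zumba 45 → 2
5:35pm start Rowing Advanced → 3
5:40pm end Strength Circuit → 2
8:40pm end Zumba 45 → 1
9pm end Rowing Advanced → 0
Peak is 3, at 11:40am (Barre 30, Spin 60, Stretch 45).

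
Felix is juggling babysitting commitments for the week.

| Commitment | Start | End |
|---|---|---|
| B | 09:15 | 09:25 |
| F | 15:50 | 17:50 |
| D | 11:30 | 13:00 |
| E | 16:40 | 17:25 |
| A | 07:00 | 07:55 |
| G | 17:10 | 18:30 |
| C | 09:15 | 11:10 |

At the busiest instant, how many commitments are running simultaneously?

Sweep the timeline, counting +1 at each start and −1 at each end (ends before starts at a tie):
07:00 start A → 1
07:55 end A → 0
09:15 start B → 1
09:15 start C → 2
09:25 end B → 1
11:10 end C → 0
11:30 start D → 1
13:00 end D → 0
15:50 start F → 1
16:40 start E → 2
17:10 start G → 3
17:25 end E → 2
17:50 end F → 1
18:30 end G → 0
Peak is 3, at 17:10 (E, F, G).

3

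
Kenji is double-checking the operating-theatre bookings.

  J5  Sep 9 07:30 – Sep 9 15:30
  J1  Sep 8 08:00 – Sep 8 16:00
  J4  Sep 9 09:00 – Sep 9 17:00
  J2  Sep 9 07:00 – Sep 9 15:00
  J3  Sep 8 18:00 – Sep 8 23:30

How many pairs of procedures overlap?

Two intervals overlap when each starts before the other ends.
Sorted by start: J1, J3, J2, J5, J4.
J3 starts after J1 ends — done with J1.
J2 starts after J3 ends — done with J3.
J5 starts before J2 ends → J2 and J5 overlap.
J4 starts before J2 ends → J2 and J4 overlap.
J4 starts before J5 ends → J5 and J4 overlap.
Overlapping pairs: J2 & J4, J2 & J5, J4 & J5 — 3 in total.

3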